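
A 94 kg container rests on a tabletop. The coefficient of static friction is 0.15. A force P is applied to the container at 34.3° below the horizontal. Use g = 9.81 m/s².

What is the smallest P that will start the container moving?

P ≈ 187 N

N = m g + P sin α (the push presses the container into the tabletop).
At impending slip, P cos α = μ_s N = μ_s (m g + P sin α).
Solving: P (cos α − μ_s sin α) = μ_s m g → P = 0.15×922/(cos 34.3° − 0.15 sin 34.3°) = 138/0.7416 = 187 N.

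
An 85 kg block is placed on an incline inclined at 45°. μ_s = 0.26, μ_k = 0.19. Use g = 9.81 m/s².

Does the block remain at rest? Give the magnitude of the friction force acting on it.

f ≈ 112 N

N = m g cos θ = 590 N.
Down-slope weight component: m g sin θ = 590 N.
μ_s N = 153 N.
590 > 153 N, so it slides; kinetic friction f = μ_k N = 0.19×590 = 112 N.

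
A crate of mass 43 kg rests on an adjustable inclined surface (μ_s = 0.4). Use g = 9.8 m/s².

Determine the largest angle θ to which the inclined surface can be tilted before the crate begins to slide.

θ_max ≈ 21.8°

At the slip threshold, m g sin θ = μ_s · m g cos θ, so tan θ = μ_s.
θ_max = arctan(0.4) = 21.8°.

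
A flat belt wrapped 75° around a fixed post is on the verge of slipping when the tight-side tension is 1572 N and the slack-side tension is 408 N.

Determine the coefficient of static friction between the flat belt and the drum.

μ ≈ 1.03

T₂/T₁ = e^{μβ} → μ = ln(T₂/T₁)/β.
β = 75° = 1.309 rad.
μ = ln(1572/408)/1.309 = ln(3.853)/1.309 = 1.03.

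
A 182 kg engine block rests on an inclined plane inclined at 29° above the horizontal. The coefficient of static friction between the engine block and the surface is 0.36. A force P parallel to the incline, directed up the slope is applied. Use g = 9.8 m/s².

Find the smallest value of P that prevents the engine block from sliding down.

The engine block tends to slide down (tan θ > μ_s), so at the point of impending slip friction acts up-slope at its limit: f = μ_s N.
P is parallel to the surface, so N = m g cos θ = 1560 N.
Along the incline: P + μ_s N = m g sin θ, so P = 865 − 0.36×1560 = 303 N.

P_min ≈ 303 N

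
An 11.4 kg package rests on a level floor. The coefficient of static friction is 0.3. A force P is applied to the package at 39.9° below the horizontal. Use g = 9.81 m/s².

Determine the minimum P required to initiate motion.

P ≈ 58.4 N

N = m g + P sin α (the push presses the package into the level floor).
At impending slip, P cos α = μ_s N = μ_s (m g + P sin α).
Solving: P (cos α − μ_s sin α) = μ_s m g → P = 0.3×112/(cos 39.9° − 0.3 sin 39.9°) = 33.6/0.5747 = 58.4 N.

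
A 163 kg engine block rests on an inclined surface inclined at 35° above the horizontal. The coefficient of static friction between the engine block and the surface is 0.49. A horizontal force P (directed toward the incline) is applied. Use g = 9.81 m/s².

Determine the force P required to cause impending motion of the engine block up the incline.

P ≈ 2900 N

At impending motion up the slope, friction acts down-slope at its limit: f = μ_s N.
Perpendicular to the incline: N = m g cos θ + P sin θ.
Along the incline: P cos θ = m g sin θ + μ_s N = m g sin θ + μ_s (m g cos θ + P sin θ).
Solving, P (cos θ − μ_s sin θ) = m g (sin θ + μ_s cos θ), so P = 163×9.81×(sin 35° + 0.49 cos 35°)/(cos 35° − 0.49 sin 35°) = 1600×0.975/0.5381 = 2900 N.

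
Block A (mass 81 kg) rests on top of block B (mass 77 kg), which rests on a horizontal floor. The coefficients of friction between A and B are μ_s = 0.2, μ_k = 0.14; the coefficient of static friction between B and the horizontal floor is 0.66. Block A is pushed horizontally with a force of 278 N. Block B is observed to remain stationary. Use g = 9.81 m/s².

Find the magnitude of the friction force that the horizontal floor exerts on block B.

The normal force B exerts on A is simply A's weight, N₁ = 794.6 N.
Maximum static friction on A from B: μ_s N₁ = 0.2×794.6 = 158.9 N.
Since P = 278 N > 158.9 N, A slides on B; the A–B friction is kinetic: f₁ = μ_k N₁ = 0.14×794.6 = 111 N.
By Newton's third law B feels 111 N forward from A. With B stationary, the floor's static friction on B balances it: f₂ = 111 N (well within μ_s(m_A+m_B)g = 1023 N).

f ≈ 111 N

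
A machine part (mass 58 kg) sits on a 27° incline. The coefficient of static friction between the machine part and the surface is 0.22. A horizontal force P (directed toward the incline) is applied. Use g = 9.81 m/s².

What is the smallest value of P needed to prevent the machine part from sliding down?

The machine part tends to slide down (tan θ > μ_s), so at the point of impending slip friction acts up-slope at its limit: f = μ_s N.
Perpendicular to the incline: N = m g cos θ + P sin θ.
Along the incline: P cos θ + μ_s N = m g sin θ, i.e. P cos θ + μ_s (m g cos θ + P sin θ) = m g sin θ.
Solving, P (cos θ + μ_s sin θ) = m g (sin θ − μ_s cos θ), so P = 569×0.258/0.9909 = 148 N.

P_min ≈ 148 N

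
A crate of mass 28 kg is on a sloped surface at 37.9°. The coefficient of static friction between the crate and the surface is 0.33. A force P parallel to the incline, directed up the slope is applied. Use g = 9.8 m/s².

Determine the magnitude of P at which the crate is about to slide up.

P ≈ 240 N

At impending motion up the slope, friction acts down-slope at its limit: f = μ_s N.
P is parallel to the surface, so N = m g cos θ = 217 N.
Along the incline: P = m g sin θ + μ_s N = 169 + 0.33×217 = 240 N.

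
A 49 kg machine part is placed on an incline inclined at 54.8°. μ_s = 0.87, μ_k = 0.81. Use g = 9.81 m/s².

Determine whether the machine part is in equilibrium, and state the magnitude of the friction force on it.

f ≈ 224 N

N = m g cos θ = 277 N.
Down-slope weight component: m g sin θ = 393 N.
μ_s N = 241 N.
393 > 241 N, so it slides; kinetic friction f = μ_k N = 0.81×277 = 224 N.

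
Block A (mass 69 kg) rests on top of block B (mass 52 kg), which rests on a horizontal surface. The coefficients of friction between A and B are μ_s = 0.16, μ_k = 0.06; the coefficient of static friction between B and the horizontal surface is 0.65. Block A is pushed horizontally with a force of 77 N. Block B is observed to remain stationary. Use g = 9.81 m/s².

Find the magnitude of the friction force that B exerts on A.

Normal force at the A–B interface: N₁ = m_A g = 676.9 N.
Maximum static friction on A from B: μ_s N₁ = 0.16×676.9 = 108.3 N.
P = 77 N is within that limit, so A and B move together (both at rest); the A–B friction is simply f₁ = P = 77 N.
By Newton's third law B feels 77 N forward from A. With B stationary, the floor's static friction on B balances it: f₂ = 77 N (well within μ_s(m_A+m_B)g = 771.6 N).

f ≈ 77 N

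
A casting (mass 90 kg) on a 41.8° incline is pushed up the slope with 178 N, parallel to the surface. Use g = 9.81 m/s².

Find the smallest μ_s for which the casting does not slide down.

N = m g cos θ = 658.2 N.
Friction must make up the shortfall along the incline: f = m g sin θ − P = 588.5 − 178 = 410.5 N.
At the threshold f = μ_s N, so μ_s,min = 410.5/658.2 = 0.624.

μ_s,min ≈ 0.624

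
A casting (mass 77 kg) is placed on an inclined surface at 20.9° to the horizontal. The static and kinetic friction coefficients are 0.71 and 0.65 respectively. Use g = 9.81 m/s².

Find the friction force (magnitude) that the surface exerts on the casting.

f ≈ 269 N (up the incline)

Perpendicular to the surface, N = m g cos θ = 77·9.81·cos 20.9° = 705.7 N.
For equilibrium along the incline, friction must balance the weight component: f = m g sin θ = 269.5 N up the slope.
Maximum static friction available: μ_s N = 0.71 × 705.7 = 501 N.
Since |269.5| ≤ 501 N, no slip — friction simply equals what equilibrium demands.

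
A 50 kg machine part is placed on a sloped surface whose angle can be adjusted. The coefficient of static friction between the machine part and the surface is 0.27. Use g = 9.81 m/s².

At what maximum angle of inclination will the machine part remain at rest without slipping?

At the slip threshold, m g sin θ = μ_s · m g cos θ, so tan θ = μ_s.
θ_max = arctan(0.27) = 15.1°.

θ_max ≈ 15.1°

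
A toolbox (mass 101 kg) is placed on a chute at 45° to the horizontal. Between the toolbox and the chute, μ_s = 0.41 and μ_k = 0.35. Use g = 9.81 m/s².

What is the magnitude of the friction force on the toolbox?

f ≈ 245 N (up the incline)

Perpendicular to the surface, N = m g cos θ = 101·9.81·cos 45° = 700.6 N.
For equilibrium along the incline, friction must balance the weight component: f = m g sin θ = 700.6 N up the slope.
The static-friction ceiling is μ_s N = 0.41 × 700.6 = 287.2 N.
|700.6| exceeds 287.2 N, so the toolbox slips down-slope; friction is kinetic, f = μ_k N = 0.35×700.6 = 245 N.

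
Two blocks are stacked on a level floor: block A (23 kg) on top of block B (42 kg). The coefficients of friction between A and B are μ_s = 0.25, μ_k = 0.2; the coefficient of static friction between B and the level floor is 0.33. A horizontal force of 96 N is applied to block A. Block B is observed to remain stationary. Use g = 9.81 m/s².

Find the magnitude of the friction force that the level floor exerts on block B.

f ≈ 45.1 N

Normal force at the A–B interface: N₁ = m_A g = 225.6 N.
So the A–B interface can sustain at most μ_s N₁ = 56.41 N of static friction.
P = 96 N exceeds that limit, so A slips over B and the interface friction becomes kinetic: f₁ = μ_k N₁ = 0.2×225.6 = 45.1 N.
By Newton's third law B feels 45.1 N forward from A. With B stationary, the floor's static friction on B balances it: f₂ = 45.1 N (well within μ_s(m_A+m_B)g = 210.4 N).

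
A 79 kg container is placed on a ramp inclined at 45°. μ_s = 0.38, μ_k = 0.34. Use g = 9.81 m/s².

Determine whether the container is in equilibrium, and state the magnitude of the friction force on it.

N = m g cos θ = 548 N.
Down-slope weight component: m g sin θ = 548 N.
μ_s N = 208 N.
548 > 208 N, so it slides; kinetic friction f = μ_k N = 0.34×548 = 186 N.

f ≈ 186 N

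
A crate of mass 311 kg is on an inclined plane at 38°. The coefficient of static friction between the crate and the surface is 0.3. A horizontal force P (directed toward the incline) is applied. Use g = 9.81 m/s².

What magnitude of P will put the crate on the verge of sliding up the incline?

At impending motion up the slope, friction acts down-slope at its limit: f = μ_s N.
Perpendicular to the incline: N = m g cos θ + P sin θ.
Along the incline: P cos θ = m g sin θ + μ_s N = m g sin θ + μ_s (m g cos θ + P sin θ).
Solving, P (cos θ − μ_s sin θ) = m g (sin θ + μ_s cos θ), so P = 311×9.81×(sin 38° + 0.3 cos 38°)/(cos 38° − 0.3 sin 38°) = 3050×0.8521/0.6033 = 4310 N.

P ≈ 4310 N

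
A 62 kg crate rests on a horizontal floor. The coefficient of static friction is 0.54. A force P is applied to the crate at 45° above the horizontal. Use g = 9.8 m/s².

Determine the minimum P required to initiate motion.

N = m g − P sin α (the pull lifts the crate).
At impending slip, P cos α = μ_s N = μ_s (m g − P sin α).
Solving: P (cos α + μ_s sin α) = μ_s m g → P = 0.54×608/(cos 45° + 0.54 sin 45°) = 328/1.089 = 301 N.

P ≈ 301 N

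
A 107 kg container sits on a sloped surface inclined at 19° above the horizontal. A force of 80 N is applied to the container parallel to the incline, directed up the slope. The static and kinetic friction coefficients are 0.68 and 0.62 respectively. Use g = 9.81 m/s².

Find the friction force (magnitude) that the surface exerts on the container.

The normal reaction is N = m g cos θ = 992.5 N.
The friction needed for equilibrium is m g sin θ − P = 341.7 − 80 = 261.7 N, measured positive up-slope.
The static-friction ceiling is μ_s N = 0.68 × 992.5 = 674.9 N.
Since |261.7| ≤ 674.9 N, no slip — friction simply equals what equilibrium demands.

f ≈ 262 N (up the incline)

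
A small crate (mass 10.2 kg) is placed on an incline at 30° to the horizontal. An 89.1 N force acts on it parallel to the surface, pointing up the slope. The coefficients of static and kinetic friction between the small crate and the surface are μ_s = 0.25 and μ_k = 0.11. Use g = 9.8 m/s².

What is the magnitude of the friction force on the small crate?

f ≈ 9.52 N (down the incline)

Perpendicular to the surface, N = m g cos θ = 10.2·9.8·cos 30° = 86.57 N.
For equilibrium along the incline the friction force must supply f = m g sin θ − P = 49.98 − 89.1 = -39.12 N (positive meaning up-slope).
Maximum static friction available: μ_s N = 0.25 × 86.57 = 21.64 N.
Since |-39.12| > 21.64 N, static friction cannot hold it; the small crate slides up the incline and kinetic friction applies: f = μ_k N = 0.11 × 86.57 = 9.52 N.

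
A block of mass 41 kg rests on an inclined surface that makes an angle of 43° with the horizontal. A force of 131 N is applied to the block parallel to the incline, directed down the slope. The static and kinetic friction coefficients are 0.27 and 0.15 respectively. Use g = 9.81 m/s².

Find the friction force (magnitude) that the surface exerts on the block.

The normal reaction is N = m g cos θ = 294.2 N.
The friction needed for equilibrium is m g sin θ + P = 274.3 + 131 = 405.3 N, measured positive up-slope.
Static friction can supply at most μ_s N = 79.42 N.
|405.3| exceeds 79.42 N, so the block slips down-slope; friction is kinetic, f = μ_k N = 0.15×294.2 = 44.1 N.

f ≈ 44.1 N (up the incline)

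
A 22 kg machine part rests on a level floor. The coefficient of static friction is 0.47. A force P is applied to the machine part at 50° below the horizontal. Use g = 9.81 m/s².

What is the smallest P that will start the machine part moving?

N = m g + P sin α (the push presses the machine part into the level floor).
At impending slip, P cos α = μ_s N = μ_s (m g + P sin α).
Solving: P (cos α − μ_s sin α) = μ_s m g → P = 0.47×216/(cos 50° − 0.47 sin 50°) = 101/0.2827 = 359 N.

P ≈ 359 N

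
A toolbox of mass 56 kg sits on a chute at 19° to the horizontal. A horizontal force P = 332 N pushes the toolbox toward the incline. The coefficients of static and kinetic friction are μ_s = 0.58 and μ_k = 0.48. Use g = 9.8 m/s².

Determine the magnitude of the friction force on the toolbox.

f ≈ 135 N (down the incline)

Normal direction: N = m g cos θ + P sin θ = 627 N.
Along the incline, the net driving force (taking up-slope positive) is P cos θ − m g sin θ = 313.9 − 178.7 = 135.2 N, so equilibrium requires friction f = -135.2 N (down-slope).
The limit of static friction is μ_s N = 363.7 N.
Since 135.2 N is within the 363.7 N limit, the toolbox stays put and friction is exactly 135 N.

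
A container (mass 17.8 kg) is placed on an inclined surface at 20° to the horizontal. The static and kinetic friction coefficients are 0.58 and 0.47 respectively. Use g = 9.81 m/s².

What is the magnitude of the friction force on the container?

Normal force: N = m g cos θ = 17.8 × 9.81 × cos 20° = 164.1 N.
For equilibrium along the incline, friction must balance the weight component: f = m g sin θ = 59.72 N up the slope.
Static friction can supply at most μ_s N = 95.17 N.
Since |59.72| ≤ 95.17 N, static friction is sufficient; f equals the required value, not μ_s N.

f ≈ 59.7 N (up the incline)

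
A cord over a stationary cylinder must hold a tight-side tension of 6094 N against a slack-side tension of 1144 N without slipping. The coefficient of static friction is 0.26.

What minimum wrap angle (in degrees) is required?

T₂/T₁ = e^{μβ} → β = ln(T₂/T₁)/μ.
β = ln(6094/1144)/0.26 = 1.673/0.26 = 6.434 rad.
In degrees: β = 6.434 × 180/π = 369°.

β_min ≈ 369°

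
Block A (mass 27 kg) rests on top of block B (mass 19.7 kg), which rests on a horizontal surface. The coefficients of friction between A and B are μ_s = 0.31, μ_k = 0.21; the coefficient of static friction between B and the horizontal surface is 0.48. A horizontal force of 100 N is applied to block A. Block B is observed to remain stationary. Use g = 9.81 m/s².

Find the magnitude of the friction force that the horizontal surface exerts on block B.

Between the blocks, N₁ = m_A g = 264.9 N.
Maximum static friction on A from B: μ_s N₁ = 0.31×264.9 = 82.11 N.
Since P = 100 N > 82.11 N, A slides on B; the A–B friction is kinetic: f₁ = μ_k N₁ = 0.21×264.9 = 55.6 N.
By Newton's third law B feels 55.6 N forward from A. With B stationary, the floor's static friction on B balances it: f₂ = 55.6 N (well within μ_s(m_A+m_B)g = 219.9 N).

f ≈ 55.6 N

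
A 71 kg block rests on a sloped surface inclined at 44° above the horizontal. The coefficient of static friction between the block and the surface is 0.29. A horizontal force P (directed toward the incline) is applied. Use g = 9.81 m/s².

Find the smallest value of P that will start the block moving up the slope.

At impending motion up the slope, friction acts down-slope at its limit: f = μ_s N.
Perpendicular to the incline: N = m g cos θ + P sin θ.
Along the incline: P cos θ = m g sin θ + μ_s N = m g sin θ + μ_s (m g cos θ + P sin θ).
Solving, P (cos θ − μ_s sin θ) = m g (sin θ + μ_s cos θ), so P = 71×9.81×(sin 44° + 0.29 cos 44°)/(cos 44° − 0.29 sin 44°) = 697×0.9033/0.5179 = 1210 N.

P ≈ 1210 N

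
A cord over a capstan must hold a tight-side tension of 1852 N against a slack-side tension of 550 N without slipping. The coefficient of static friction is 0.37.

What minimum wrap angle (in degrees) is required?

β_min ≈ 188°

T₂/T₁ = e^{μβ} → β = ln(T₂/T₁)/μ.
β = ln(1852/550)/0.37 = 1.214/0.37 = 3.281 rad.
In degrees: β = 3.281 × 180/π = 188°.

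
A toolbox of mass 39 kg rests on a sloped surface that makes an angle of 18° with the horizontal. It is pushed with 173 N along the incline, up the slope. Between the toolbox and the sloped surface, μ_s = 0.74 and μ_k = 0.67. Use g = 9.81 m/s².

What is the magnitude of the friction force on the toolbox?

Perpendicular to the surface, N = m g cos θ = 39·9.81·cos 18° = 363.9 N.
For equilibrium along the incline the friction force must supply f = m g sin θ − P = 118.2 − 173 = -54.77 N (positive meaning up-slope).
Static friction can supply at most μ_s N = 269.3 N.
Since |-54.77| ≤ 269.3 N, no slip — friction simply equals what equilibrium demands.

f ≈ 54.8 N (down the incline)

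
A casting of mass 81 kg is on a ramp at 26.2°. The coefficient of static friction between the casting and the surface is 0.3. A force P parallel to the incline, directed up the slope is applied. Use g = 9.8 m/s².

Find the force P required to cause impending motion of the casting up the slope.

At impending motion up the slope, friction acts down-slope at its limit: f = μ_s N.
P is parallel to the surface, so N = m g cos θ = 712 N.
Along the incline: P = m g sin θ + μ_s N = 350 + 0.3×712 = 564 N.

P ≈ 564 N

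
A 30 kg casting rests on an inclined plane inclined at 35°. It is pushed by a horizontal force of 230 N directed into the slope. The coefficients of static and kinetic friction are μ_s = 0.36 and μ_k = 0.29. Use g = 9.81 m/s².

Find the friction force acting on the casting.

f ≈ 19.6 N (down the incline)

The horizontal push has a component P sin θ into the surface, so N = m g cos θ + P sin θ = 241.1 + 131.9 = 373 N.
Parallel to the incline: P cos θ − m g sin θ = 188.4 − 168.8 = 19.6 N; the friction needed to balance this is 19.6 N acting down the slope.
The limit of static friction is μ_s N = 134.3 N.
Since 19.6 N is within the 134.3 N limit, the casting stays put and friction is exactly 19.6 N.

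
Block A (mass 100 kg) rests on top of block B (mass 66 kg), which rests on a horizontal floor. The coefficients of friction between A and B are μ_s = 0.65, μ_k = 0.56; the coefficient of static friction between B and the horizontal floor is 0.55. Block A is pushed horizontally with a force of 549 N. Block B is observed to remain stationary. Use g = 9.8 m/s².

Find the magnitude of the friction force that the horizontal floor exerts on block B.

f ≈ 549 N

Between the blocks, N₁ = m_A g = 980 N.
Maximum static friction on A from B: μ_s N₁ = 0.65×980 = 637 N.
Since P = 549 N ≤ 637 N, A does not slip on B; friction on A equals P = 549 N.
B experiences an equal 549 N forward from A (third law). B is in equilibrium, so the floor supplies f₂ = 549 N of static friction (limit μ_s(m_A+m_B)g = 894.7 N, not exceeded).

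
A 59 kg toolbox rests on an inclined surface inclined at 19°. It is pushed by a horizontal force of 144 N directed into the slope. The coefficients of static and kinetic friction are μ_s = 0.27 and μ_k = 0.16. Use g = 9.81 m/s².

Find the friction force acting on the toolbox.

f ≈ 52.3 N (up the incline)

Resolve perpendicular to the incline: N = m g cos θ + P sin θ = 59×9.81×cos 19° + 144×sin 19° = 594.1 N.
Parallel to the incline: P cos θ − m g sin θ = 136.2 − 188.4 = -52.28 N; the friction needed to balance this is 52.28 N acting up the slope.
Maximum static friction: μ_s N = 0.27 × 594.1 = 160.4 N.
Since 52.28 N is within the 160.4 N limit, the toolbox stays put and friction is exactly 52.3 N.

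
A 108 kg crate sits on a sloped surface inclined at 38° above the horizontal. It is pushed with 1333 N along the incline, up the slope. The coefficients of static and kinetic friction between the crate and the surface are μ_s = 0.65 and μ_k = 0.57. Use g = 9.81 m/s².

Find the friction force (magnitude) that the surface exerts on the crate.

Perpendicular to the surface, N = m g cos θ = 108·9.81·cos 38° = 834.9 N.
Parallel to the incline, ΣF = 0 gives f = m g sin θ − P = 652.3 − 1333 = -680.7 N (up-slope positive).
Maximum static friction available: μ_s N = 0.65 × 834.9 = 542.7 N.
|-680.7| exceeds 542.7 N, so the crate slips up-slope; friction is kinetic, f = μ_k N = 0.57×834.9 = 476 N.

f ≈ 476 N (down the incline)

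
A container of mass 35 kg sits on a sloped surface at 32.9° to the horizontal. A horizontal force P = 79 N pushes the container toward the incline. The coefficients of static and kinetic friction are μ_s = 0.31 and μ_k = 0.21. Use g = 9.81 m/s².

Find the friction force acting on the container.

f ≈ 69.6 N (up the incline)

Normal direction: N = m g cos θ + P sin θ = 331.2 N.
Along the incline, the net driving force (taking up-slope positive) is P cos θ − m g sin θ = 66.33 − 186.5 = -120.2 N, so equilibrium requires friction f = 120.2 N (up-slope).
Maximum static friction: μ_s N = 0.31 × 331.2 = 102.7 N.
|f_req| = 120.2 > 102.7 N → the container slides down the incline; f = μ_k N = 0.21 × 331.2 = 69.6 N.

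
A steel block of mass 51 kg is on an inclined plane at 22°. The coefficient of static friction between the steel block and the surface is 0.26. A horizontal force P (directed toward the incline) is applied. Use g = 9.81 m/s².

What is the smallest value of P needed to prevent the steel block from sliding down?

The steel block tends to slide down (tan θ > μ_s), so at the point of impending slip friction acts up-slope at its limit: f = μ_s N.
Perpendicular to the incline: N = m g cos θ + P sin θ.
Along the incline: P cos θ + μ_s N = m g sin θ, i.e. P cos θ + μ_s (m g cos θ + P sin θ) = m g sin θ.
Solving, P (cos θ + μ_s sin θ) = m g (sin θ − μ_s cos θ), so P = 500×0.1335/1.025 = 65.2 N.

P_min ≈ 65.2 N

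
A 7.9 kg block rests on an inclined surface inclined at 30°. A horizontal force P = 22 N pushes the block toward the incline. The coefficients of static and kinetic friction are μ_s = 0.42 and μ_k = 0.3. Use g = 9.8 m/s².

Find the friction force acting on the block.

The horizontal push has a component P sin θ into the surface, so N = m g cos θ + P sin θ = 67.05 + 11 = 78.05 N.
Along the incline, the net driving force (taking up-slope positive) is P cos θ − m g sin θ = 19.05 − 38.71 = -19.66 N, so equilibrium requires friction f = 19.66 N (up-slope).
The limit of static friction is μ_s N = 32.78 N.
Since 19.66 N is within the 32.78 N limit, the block stays put and friction is exactly 19.7 N.

f ≈ 19.7 N (up the incline)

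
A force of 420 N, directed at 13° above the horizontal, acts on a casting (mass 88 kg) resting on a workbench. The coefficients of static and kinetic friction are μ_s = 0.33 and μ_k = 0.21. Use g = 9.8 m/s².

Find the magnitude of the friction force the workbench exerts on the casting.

Vertical equilibrium gives N = m g − P sin α = 767.9 N.
Horizontally, friction must balance P cos α = 409.2 N.
μ_s N = 0.33 × 767.9 = 253.4 N.
The required friction exceeds μ_s N, so the casting moves and f = μ_k N = 161 N.

f ≈ 161 N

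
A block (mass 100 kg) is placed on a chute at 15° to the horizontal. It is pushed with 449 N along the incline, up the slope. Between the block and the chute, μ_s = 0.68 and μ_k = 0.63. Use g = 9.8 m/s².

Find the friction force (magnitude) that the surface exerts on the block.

f ≈ 195 N (down the incline)

Perpendicular to the surface, N = m g cos θ = 100·9.8·cos 15° = 946.6 N.
For equilibrium along the incline the friction force must supply f = m g sin θ − P = 253.6 − 449 = -195.4 N (positive meaning up-slope).
Maximum static friction available: μ_s N = 0.68 × 946.6 = 643.7 N.
Since |-195.4| ≤ 643.7 N, the block remains in static equilibrium and friction takes exactly the required value.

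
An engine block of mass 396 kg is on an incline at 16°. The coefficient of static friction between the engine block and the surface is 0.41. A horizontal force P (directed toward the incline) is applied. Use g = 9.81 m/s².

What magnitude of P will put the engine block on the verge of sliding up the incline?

At impending motion up the slope, friction acts down-slope at its limit: f = μ_s N.
Perpendicular to the incline: N = m g cos θ + P sin θ.
Along the incline: P cos θ = m g sin θ + μ_s N = m g sin θ + μ_s (m g cos θ + P sin θ).
Solving, P (cos θ − μ_s sin θ) = m g (sin θ + μ_s cos θ), so P = 396×9.81×(sin 16° + 0.41 cos 16°)/(cos 16° − 0.41 sin 16°) = 3880×0.6698/0.8483 = 3070 N.

P ≈ 3070 N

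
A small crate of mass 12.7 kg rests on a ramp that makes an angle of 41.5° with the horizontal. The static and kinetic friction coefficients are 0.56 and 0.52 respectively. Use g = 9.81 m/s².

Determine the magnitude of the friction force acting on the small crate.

f ≈ 48.5 N (up the incline)

Normal force: N = m g cos θ = 12.7 × 9.81 × cos 41.5° = 93.31 N.
Along the slope the weight component is m g sin θ = 82.55 N; friction must supply exactly this, acting up-slope.
Maximum static friction available: μ_s N = 0.56 × 93.31 = 52.25 N.
|82.55| exceeds 52.25 N, so the small crate slips down-slope; friction is kinetic, f = μ_k N = 0.52×93.31 = 48.5 N.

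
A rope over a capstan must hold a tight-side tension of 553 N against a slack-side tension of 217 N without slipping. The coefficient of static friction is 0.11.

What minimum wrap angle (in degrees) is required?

β_min ≈ 487°

T₂/T₁ = e^{μβ} → β = ln(T₂/T₁)/μ.
β = ln(553/217)/0.11 = 0.9355/0.11 = 8.504 rad.
In degrees: β = 8.504 × 180/π = 487°.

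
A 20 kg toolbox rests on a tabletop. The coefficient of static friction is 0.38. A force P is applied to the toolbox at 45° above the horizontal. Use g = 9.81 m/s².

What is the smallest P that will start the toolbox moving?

P ≈ 76.4 N

N = m g − P sin α (the pull lifts the toolbox).
At impending slip, P cos α = μ_s N = μ_s (m g − P sin α).
Solving: P (cos α + μ_s sin α) = μ_s m g → P = 0.38×196/(cos 45° + 0.38 sin 45°) = 74.6/0.9758 = 76.4 N.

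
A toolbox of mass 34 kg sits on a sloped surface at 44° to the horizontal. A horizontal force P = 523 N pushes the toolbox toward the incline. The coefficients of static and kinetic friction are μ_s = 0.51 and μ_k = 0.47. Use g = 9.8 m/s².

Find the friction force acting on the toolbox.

The horizontal push has a component P sin θ into the surface, so N = m g cos θ + P sin θ = 239.7 + 363.3 = 603 N.
Along the incline, the net driving force (taking up-slope positive) is P cos θ − m g sin θ = 376.2 − 231.5 = 144.8 N, so equilibrium requires friction f = -144.8 N (down-slope).
Maximum static friction: μ_s N = 0.51 × 603 = 307.5 N.
Since 144.8 N is within the 307.5 N limit, the toolbox stays put and friction is exactly 145 N.

f ≈ 145 N (down the incline)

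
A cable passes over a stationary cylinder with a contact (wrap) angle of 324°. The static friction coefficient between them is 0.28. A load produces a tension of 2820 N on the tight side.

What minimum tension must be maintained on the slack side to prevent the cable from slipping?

T_min ≈ 579 N

Capstan equation at impending slip: T_tight/T_slack = e^{μβ}.
β = 324° = 5.655 rad; e^{μβ} = e^{0.28×5.655} = 4.871.
T_slack = T_tight / e^{μβ} = 2820 / 4.871 = 579 N.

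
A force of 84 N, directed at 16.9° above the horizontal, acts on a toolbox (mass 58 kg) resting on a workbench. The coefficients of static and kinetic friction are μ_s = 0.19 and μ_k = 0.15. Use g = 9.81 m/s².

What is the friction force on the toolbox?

f ≈ 80.4 N

The vertical component of P reduces the normal force: N = m g − P sin α = 569 − 24.42 = 544.6 N.
The horizontal driving force is P cos α = 80.37 N, so equilibrium needs friction f = 80.37 N.
μ_s N = 0.19 × 544.6 = 103.5 N.
Since 80.37 N does not exceed the limit, the toolbox stays at rest and f = 80.4 N.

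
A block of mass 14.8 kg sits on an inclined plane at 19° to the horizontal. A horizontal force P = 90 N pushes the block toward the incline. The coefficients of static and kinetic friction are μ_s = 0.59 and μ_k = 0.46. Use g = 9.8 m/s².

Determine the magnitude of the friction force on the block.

Resolve perpendicular to the incline: N = m g cos θ + P sin θ = 14.8×9.8×cos 19° + 90×sin 19° = 166.4 N.
Along the incline, the net driving force (taking up-slope positive) is P cos θ − m g sin θ = 85.1 − 47.22 = 37.88 N, so equilibrium requires friction f = -37.88 N (down-slope).
Maximum static friction: μ_s N = 0.59 × 166.4 = 98.2 N.
|f_req| = 37.88 ≤ 98.2 N → the block is in equilibrium; friction equals the required value.

f ≈ 37.9 N (down the incline)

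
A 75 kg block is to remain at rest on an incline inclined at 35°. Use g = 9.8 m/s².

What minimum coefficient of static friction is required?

μ_s,min ≈ 0.7

At the slip threshold m g sin θ = μ_s m g cos θ, so μ_s,min = tan θ.
μ_s,min = tan 35° = 0.7.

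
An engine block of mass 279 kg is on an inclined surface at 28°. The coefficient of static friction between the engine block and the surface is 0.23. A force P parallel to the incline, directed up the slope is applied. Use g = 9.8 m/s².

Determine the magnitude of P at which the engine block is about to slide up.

At impending motion up the slope, friction acts down-slope at its limit: f = μ_s N.
P is parallel to the surface, so N = m g cos θ = 2410 N.
Along the incline: P = m g sin θ + μ_s N = 1280 + 0.23×2410 = 1840 N.

P ≈ 1840 N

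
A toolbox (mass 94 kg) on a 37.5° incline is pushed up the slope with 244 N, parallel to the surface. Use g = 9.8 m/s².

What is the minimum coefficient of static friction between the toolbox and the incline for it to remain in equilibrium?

N = m g cos θ = 730.8 N.
Friction must make up the shortfall along the incline: f = m g sin θ − P = 560.8 − 244 = 316.8 N.
At the threshold f = μ_s N, so μ_s,min = 316.8/730.8 = 0.433.

μ_s,min ≈ 0.433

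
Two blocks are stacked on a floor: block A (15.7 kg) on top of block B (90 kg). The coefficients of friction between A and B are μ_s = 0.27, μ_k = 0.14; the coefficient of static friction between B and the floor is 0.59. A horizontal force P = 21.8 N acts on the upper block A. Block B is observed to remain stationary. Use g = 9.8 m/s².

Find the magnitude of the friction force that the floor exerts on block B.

Normal force at the A–B interface: N₁ = m_A g = 153.9 N.
Maximum static friction on A from B: μ_s N₁ = 0.27×153.9 = 41.54 N.
P = 21.8 N is within that limit, so A and B move together (both at rest); the A–B friction is simply f₁ = P = 21.8 N.
By Newton's third law B feels 21.8 N forward from A. With B stationary, the floor's static friction on B balances it: f₂ = 21.8 N (well within μ_s(m_A+m_B)g = 611.2 N).

f ≈ 21.8 N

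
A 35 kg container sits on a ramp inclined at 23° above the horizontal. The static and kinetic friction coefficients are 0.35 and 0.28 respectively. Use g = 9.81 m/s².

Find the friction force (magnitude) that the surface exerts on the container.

Normal force: N = m g cos θ = 35 × 9.81 × cos 23° = 316.1 N.
For equilibrium along the incline, friction must balance the weight component: f = m g sin θ = 134.2 N up the slope.
Maximum static friction available: μ_s N = 0.35 × 316.1 = 110.6 N.
|134.2| exceeds 110.6 N, so the container slips down-slope; friction is kinetic, f = μ_k N = 0.28×316.1 = 88.5 N.

f ≈ 88.5 N (up the incline)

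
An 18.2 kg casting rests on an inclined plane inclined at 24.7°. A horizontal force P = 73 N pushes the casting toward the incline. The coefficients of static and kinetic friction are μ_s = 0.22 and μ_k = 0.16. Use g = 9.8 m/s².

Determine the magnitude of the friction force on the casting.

f ≈ 8.21 N (up the incline)

Normal direction: N = m g cos θ + P sin θ = 192.5 N.
Parallel to the incline: P cos θ − m g sin θ = 66.32 − 74.53 = -8.21 N; the friction needed to balance this is 8.21 N acting up the slope.
Maximum static friction: μ_s N = 0.22 × 192.5 = 42.36 N.
|f_req| = 8.21 ≤ 42.36 N → the casting is in equilibrium; friction equals the required value.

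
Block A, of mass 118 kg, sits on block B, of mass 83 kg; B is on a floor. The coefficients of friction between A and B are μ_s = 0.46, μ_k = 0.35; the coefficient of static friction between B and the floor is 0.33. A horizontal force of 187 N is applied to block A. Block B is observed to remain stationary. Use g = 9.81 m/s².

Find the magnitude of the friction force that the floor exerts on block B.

f ≈ 187 N

Normal force at the A–B interface: N₁ = m_A g = 1158 N.
Maximum static friction on A from B: μ_s N₁ = 0.46×1158 = 532.5 N.
Since P = 187 N ≤ 532.5 N, A does not slip on B; friction on A equals P = 187 N.
B experiences an equal 187 N forward from A (third law). B is in equilibrium, so the floor supplies f₂ = 187 N of static friction (limit μ_s(m_A+m_B)g = 650.7 N, not exceeded).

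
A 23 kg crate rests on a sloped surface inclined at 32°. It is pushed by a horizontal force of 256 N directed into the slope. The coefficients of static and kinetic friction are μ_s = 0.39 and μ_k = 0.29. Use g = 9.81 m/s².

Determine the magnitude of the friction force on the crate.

Normal direction: N = m g cos θ + P sin θ = 327 N.
Parallel to the incline: P cos θ − m g sin θ = 217.1 − 119.6 = 97.53 N; the friction needed to balance this is 97.53 N acting down the slope.
Maximum static friction: μ_s N = 0.39 × 327 = 127.5 N.
Since 97.53 N is within the 127.5 N limit, the crate stays put and friction is exactly 97.5 N.

f ≈ 97.5 N (down the incline)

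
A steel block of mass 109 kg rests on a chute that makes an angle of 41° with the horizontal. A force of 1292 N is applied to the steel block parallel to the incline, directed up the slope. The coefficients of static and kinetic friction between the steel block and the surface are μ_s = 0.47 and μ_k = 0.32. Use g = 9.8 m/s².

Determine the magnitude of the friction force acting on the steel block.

Perpendicular to the surface, N = m g cos θ = 109·9.8·cos 41° = 806.2 N.
Parallel to the incline, ΣF = 0 gives f = m g sin θ − P = 700.8 − 1292 = -591.2 N (up-slope positive).
Static friction can supply at most μ_s N = 378.9 N.
Since |-591.2| > 378.9 N, static friction cannot hold it; the steel block slides up the incline and kinetic friction applies: f = μ_k N = 0.32 × 806.2 = 258 N.

f ≈ 258 N (down the incline)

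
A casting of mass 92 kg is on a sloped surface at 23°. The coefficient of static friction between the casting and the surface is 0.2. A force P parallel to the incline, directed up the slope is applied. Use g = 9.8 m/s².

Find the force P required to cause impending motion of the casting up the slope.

P ≈ 518 N

At impending motion up the slope, friction acts down-slope at its limit: f = μ_s N.
P is parallel to the surface, so N = m g cos θ = 830 N.
Along the incline: P = m g sin θ + μ_s N = 352 + 0.2×830 = 518 N.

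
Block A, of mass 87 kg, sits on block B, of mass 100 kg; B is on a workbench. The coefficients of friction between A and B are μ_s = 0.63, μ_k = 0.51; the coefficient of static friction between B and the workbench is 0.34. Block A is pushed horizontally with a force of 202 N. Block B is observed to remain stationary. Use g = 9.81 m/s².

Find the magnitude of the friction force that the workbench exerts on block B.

Normal force at the A–B interface: N₁ = m_A g = 853.5 N.
So the A–B interface can sustain at most μ_s N₁ = 537.7 N of static friction.
P = 202 N is within that limit, so A and B move together (both at rest); the A–B friction is simply f₁ = P = 202 N.
B experiences an equal 202 N forward from A (third law). B is in equilibrium, so the floor supplies f₂ = 202 N of static friction (limit μ_s(m_A+m_B)g = 623.7 N, not exceeded).

f ≈ 202 N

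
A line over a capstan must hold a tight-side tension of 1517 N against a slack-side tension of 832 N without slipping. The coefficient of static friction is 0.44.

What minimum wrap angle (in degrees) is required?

T₂/T₁ = e^{μβ} → β = ln(T₂/T₁)/μ.
β = ln(1517/832)/0.44 = 0.6007/0.44 = 1.365 rad.
In degrees: β = 1.365 × 180/π = 78.2°.

β_min ≈ 78.2°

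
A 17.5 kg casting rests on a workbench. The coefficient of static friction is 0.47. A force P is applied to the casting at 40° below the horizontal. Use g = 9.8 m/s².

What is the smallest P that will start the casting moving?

P ≈ 174 N

N = m g + P sin α (the push presses the casting into the workbench).
At impending slip, P cos α = μ_s N = μ_s (m g + P sin α).
Solving: P (cos α − μ_s sin α) = μ_s m g → P = 0.47×172/(cos 40° − 0.47 sin 40°) = 80.6/0.4639 = 174 N.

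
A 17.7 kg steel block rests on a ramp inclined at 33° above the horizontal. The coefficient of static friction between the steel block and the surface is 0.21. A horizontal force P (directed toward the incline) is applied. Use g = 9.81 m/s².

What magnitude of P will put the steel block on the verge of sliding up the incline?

P ≈ 173 N

At impending motion up the slope, friction acts down-slope at its limit: f = μ_s N.
Perpendicular to the incline: N = m g cos θ + P sin θ.
Along the incline: P cos θ = m g sin θ + μ_s N = m g sin θ + μ_s (m g cos θ + P sin θ).
Solving, P (cos θ − μ_s sin θ) = m g (sin θ + μ_s cos θ), so P = 17.7×9.81×(sin 33° + 0.21 cos 33°)/(cos 33° − 0.21 sin 33°) = 174×0.7208/0.7243 = 173 N.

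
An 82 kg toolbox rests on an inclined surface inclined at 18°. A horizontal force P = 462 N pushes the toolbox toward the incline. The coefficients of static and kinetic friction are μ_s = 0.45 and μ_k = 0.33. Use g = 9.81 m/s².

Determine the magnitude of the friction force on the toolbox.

f ≈ 191 N (down the incline)

Normal direction: N = m g cos θ + P sin θ = 907.8 N.
Along the incline, the net driving force (taking up-slope positive) is P cos θ − m g sin θ = 439.4 − 248.6 = 190.8 N, so equilibrium requires friction f = -190.8 N (down-slope).
The limit of static friction is μ_s N = 408.5 N.
|f_req| = 190.8 ≤ 408.5 N → the toolbox is in equilibrium; friction equals the required value.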